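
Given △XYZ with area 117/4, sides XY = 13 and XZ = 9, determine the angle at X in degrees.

sin(C) = 2 * 117/4 / (13 * 9) = 1/2, so C = arcsin(1/2) = 30°.
Since sin(180° - C) = sin(C), the obtuse angle 150° gives the same area, so C = 30° or C = 150°.

30° or 150°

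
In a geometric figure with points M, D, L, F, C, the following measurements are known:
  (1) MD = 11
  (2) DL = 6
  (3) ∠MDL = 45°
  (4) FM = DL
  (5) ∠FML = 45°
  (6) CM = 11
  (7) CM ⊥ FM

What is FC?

From the given relations: FM = DL = 6.
Step 1: By the law of cosines on triangle FMC: FC² = 6² + 11² − 2·6·11·cos(90°) = 157, so FC = √157.

Therefore, the length of FC = √157.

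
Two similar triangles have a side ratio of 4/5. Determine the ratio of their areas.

The ratio of areas of similar triangles equals the square of the side ratio.
Side ratio = 4:5
Area ratio = (4/5)^2 = 16/25 = 16:25

16:25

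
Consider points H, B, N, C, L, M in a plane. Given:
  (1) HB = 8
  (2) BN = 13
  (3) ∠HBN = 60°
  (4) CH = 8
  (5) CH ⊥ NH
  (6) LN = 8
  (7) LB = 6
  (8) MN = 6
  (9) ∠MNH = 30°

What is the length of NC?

Step 1: By the law of cosines on triangle NBH: NH² = 13² + 8² − 2·13·8·cos(60°) = 129, so NH = √129.
Step 2: By the law of cosines on triangle NHC: NC² = √129² + 8² − 2·√129·8·cos(90°) = 193, so NC = √193.

Therefore, the length of NC = √193.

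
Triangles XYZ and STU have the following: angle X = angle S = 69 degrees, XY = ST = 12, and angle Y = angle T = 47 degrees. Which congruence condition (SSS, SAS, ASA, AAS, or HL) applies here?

Consider the given information: angle X = angle S = 69 degrees, XY = ST = 12, and angle Y = angle T = 47 degrees
This is not SSS or SAS: SSS requires all three pairs of sides, but we don't have that. SAS requires two sides and the included angle between them.
The correct criterion is ASA. Two pairs of corresponding angles and the included side are equal (Angle-Side-Angle).

ASA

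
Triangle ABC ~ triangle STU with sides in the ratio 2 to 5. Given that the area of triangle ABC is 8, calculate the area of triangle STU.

Area ratio = (2/5)^2 = 4/25. Area of STU = 8 * 25/4 = 50.

50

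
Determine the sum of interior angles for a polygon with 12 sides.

The sum of interior angles of an n-sided polygon is (n - 2) * 180.
For n = 12: (12 - 2) * 180 = 10 * 180 = 1800 degrees.

1800 degrees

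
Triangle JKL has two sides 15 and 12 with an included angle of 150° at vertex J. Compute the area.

Area = (1/2)(15)(12) sin(150°) = (1/2)(15)(12)(1/2) = 45

45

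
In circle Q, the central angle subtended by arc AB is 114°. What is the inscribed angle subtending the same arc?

An inscribed angle intercepts an arc from a point on the circle, while the central angle intercepts the same arc from the center.
The inscribed angle is always half the central angle: 114° / 2 = 57°.

57°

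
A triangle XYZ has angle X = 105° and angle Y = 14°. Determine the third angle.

By the triangle angle sum property, the three interior angles of any triangle add up to 180°.
We know angle X = 105° and angle Y = 14°, so their sum is 119°.
Therefore angle Z = 180° - 119° = 61°.

61 degrees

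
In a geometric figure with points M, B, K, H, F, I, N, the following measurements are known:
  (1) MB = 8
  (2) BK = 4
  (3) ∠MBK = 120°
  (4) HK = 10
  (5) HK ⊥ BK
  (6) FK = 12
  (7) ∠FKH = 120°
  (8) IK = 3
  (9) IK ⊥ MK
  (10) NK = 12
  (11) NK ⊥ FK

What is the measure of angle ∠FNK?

Step 1: By the law of cosines on triangle NKF: NF² = 12² + 12² − 2·12·12·cos(90°) = 288, so NF = 12·√2.
Step 2: By the inverse law of cosines on triangle FNK: cos(∠FNK) = ((12·√2)² + 12² − 12²) / (2·12·√2·12) = 288/407.29 = 0.7071, so ∠FNK = 45°.

Therefore, the measure of angle ∠FNK = 45°.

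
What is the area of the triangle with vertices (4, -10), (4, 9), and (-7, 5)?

Using the Shoelace formula for a triangle:
Area = (1/2)|x0(y1 - y2) + x1(y2 - y0) + x2(y0 - y1)|
Area = (1/2)|4(9 - 5) + 4(5 - -10) + -7(-10 - 9)|
Area = (1/2)|16 + 60 + 133|
Area = (1/2)|209|
Area = (1/2)(209)
Area = 209/2

209/2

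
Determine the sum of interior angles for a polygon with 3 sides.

The sum of interior angles of an n-sided polygon is (n - 2) * 180.
For n = 3: (3 - 2) * 180 = 1 * 180 = 180 degrees.

180 degrees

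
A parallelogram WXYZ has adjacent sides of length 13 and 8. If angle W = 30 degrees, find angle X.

Opposite sides of a parallelogram are parallel, so consecutive angles form co-interior angles on a transversal.
Co-interior angles sum to 180°, giving angle X = 180 - 30 = 150 degrees.

150 degrees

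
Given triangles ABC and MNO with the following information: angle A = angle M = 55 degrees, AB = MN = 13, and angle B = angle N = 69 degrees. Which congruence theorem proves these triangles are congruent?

Consider the given information: angle A = angle M = 55 degrees, AB = MN = 13, and angle B = angle N = 69 degrees
This is not SSS or AAS: SSS requires all three pairs of sides, but we don't have that. AAS requires two angles and a non-included side.
The correct criterion is ASA. Two pairs of corresponding angles and the included side are equal (Angle-Side-Angle).

ASA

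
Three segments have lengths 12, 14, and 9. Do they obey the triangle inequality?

Sort the sides: 9, 12, 14.
It suffices to check that the sum of the two smallest exceeds the largest:
9 + 12 = 21 > 14. ✓
Yes, a valid triangle can be formed.

Yes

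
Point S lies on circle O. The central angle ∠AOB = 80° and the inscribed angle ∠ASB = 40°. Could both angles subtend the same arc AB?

By the inscribed angle theorem, if both angles subtend the same arc, the inscribed angle must be half the central angle.
Half of 80° = 40°, which equals the given inscribed angle of 40°.
Therefore, yes, they correspond to the same arc.

Yes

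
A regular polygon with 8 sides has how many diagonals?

The number of diagonals in an n-gon is n(n - 3)/2.
For n = 8: 8(8 - 3)/2 = 8 × 5 / 2 = 20.

20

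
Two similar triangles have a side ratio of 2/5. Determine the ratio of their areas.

The ratio of areas of similar triangles equals the square of the side ratio.
Side ratio = 2:5
Area ratio = (2/5)^2 = 4/25 = 4:25

4:25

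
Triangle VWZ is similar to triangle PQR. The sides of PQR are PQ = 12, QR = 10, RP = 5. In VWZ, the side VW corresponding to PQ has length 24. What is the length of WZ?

k = 24/12 = 2. WZ = 2 * 10 = 20.

20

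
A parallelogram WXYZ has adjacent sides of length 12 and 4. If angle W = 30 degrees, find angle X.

Opposite sides of a parallelogram are parallel, so consecutive angles form co-interior angles on a transversal.
Co-interior angles sum to 180°, giving angle X = 180 - 30 = 150 degrees.

150 degrees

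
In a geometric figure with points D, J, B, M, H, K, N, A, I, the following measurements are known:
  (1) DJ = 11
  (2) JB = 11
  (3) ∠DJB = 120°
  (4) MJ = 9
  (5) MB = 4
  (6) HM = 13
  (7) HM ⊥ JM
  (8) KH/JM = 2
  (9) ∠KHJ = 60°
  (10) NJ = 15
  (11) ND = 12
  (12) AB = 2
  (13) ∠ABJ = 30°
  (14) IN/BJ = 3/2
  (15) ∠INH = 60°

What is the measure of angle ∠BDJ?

Step 1: By the law of cosines on triangle DJB: DB² = 11² + 11² − 2·11·11·cos(120°) = 363, so DB = 11·√3.
Step 2: By the inverse law of cosines on triangle BDJ: cos(∠BDJ) = ((11·√3)² + 11² − 11²) / (2·11·√3·11) = 363/419.16 = 0.866, so ∠BDJ = 30°.

Therefore, the measure of angle ∠BDJ = 30°.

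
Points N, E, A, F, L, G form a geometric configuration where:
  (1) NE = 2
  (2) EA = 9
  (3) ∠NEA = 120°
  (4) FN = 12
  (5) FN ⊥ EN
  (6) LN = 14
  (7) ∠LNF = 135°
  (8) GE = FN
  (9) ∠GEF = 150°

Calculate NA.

Step 1: By the law of cosines on triangle NEA: NA² = 2² + 9² − 2·2·9·cos(120°) = 103, so NA = √103.

Therefore, the length of NA = √103.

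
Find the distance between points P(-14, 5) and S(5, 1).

The horizontal distance is |5 - -14| = 19 and the vertical distance is |1 - 5| = 4.
By the Pythagorean theorem, d = sqrt(19^2 + 4^2) = sqrt(377).

sqrt(377)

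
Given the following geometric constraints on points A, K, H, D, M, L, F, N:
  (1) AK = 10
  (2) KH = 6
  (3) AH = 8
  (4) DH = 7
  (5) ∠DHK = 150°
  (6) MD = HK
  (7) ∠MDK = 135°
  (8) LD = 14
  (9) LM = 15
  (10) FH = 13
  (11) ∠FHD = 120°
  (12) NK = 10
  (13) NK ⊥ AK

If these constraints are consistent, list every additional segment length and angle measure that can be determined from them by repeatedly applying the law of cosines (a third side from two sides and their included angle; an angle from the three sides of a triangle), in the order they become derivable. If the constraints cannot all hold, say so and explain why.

The constraints are consistent. Derivable facts, in order:
After 1 step:
- AN = 10·√2
- DF ≈ 17.58
- KD ≈ 12.56
- ∠AHK = 90°
- ∠AKH = 53.13°
- ∠DLM = 23.56°
- ∠DML = 68.83°
- ∠HAK = 36.87°
- ∠LDM = 87.61°
After 2 steps:
- KM ≈ 17.33
- ∠ANK = 45°
- ∠DFH = 20.17°
- ∠DKH = 16.18°
- ∠FDH = 39.83°
- ∠HDK = 13.82°
- ∠KAN = 45°
After 3 steps:
- ∠DKM = 14.17°
- ∠DMK = 30.83°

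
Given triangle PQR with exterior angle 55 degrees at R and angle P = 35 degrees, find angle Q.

angle Q = 55 - 35 = 20 degrees (exterior angle theorem).

20 degrees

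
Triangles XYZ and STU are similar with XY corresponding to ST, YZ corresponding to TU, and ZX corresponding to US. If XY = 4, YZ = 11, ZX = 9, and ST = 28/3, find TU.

Since the triangles are similar, the ratio of corresponding sides is constant.
Scale factor k = ST / XY = 28/3 / 4 = 7/3
TU = k * YZ = 7/3 * 11 = 77/3

77/3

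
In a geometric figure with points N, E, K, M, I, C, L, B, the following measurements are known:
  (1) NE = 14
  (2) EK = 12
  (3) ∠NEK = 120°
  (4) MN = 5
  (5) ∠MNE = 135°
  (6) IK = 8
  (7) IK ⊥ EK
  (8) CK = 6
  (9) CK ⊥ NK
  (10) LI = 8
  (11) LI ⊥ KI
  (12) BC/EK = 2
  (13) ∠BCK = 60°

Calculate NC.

Step 1: By the law of cosines on triangle NEK: NK² = 14² + 12² − 2·14·12·cos(120°) = 508, so NK = 2·√127.
Step 2: By the law of cosines on triangle NKC: NC² = (2·√127)² + 6² − 2·2·√127·6·cos(90°) = 544, so NC = 4·√34.

Therefore, the length of NC = 4·√34.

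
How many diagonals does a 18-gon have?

Total line segments between 18 vertices = C(18,2) = 153.
Subtract the 18 sides: 153 - 18 = 135 diagonals.

135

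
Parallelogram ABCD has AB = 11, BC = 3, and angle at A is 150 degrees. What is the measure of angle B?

Consecutive angles are supplementary: angle B = 180 - 150 = 30 degrees.

30 degrees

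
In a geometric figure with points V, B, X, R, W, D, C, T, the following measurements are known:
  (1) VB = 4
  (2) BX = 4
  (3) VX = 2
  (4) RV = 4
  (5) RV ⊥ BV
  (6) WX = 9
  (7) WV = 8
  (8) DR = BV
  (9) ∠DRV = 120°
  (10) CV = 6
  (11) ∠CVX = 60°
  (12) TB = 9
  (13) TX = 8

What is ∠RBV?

Step 1: By the law of cosines on triangle BVR: BR² = 4² + 4² − 2·4·4·cos(90°) = 32, so BR = 4·√2.
Step 2: By the inverse law of cosines on triangle RBV: cos(∠RBV) = ((4·√2)² + 4² − 4²) / (2·4·√2·4) = 32/45.25 = 0.7071, so ∠RBV = 45°.

Therefore, the measure of angle ∠RBV = 45°.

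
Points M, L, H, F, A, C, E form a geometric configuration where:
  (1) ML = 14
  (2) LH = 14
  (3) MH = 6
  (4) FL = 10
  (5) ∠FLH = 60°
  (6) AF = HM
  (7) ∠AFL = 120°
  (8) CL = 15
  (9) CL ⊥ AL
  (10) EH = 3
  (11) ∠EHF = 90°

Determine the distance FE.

Step 1: By the law of cosines on triangle FLH: FH² = 10² + 14² − 2·10·14·cos(60°) = 156, so FH = 2·√39.
Step 2: By the law of cosines on triangle FHE: FE² = (2·√39)² + 3² − 2·2·√39·3·cos(90°) = 165, so FE = √165.

Therefore, the length of FE = √165.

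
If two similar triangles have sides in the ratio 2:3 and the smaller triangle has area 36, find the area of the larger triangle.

The ratio of areas of similar triangles = (side ratio)^2.
Side ratio = 2:3, so area ratio = 4:9.
Area of the larger triangle / Area of the smaller triangle = 9/4
Area of the larger triangle = 36 * 9/4 = 81

81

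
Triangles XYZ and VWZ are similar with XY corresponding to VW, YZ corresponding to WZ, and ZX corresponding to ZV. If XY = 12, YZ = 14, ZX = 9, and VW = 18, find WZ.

Since the triangles are similar, the ratio of corresponding sides is constant.
Scale factor k = VW / XY = 18 / 12 = 3/2
WZ = k * YZ = 3/2 * 14 = 21

21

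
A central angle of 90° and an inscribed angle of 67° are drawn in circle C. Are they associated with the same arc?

By the inscribed angle theorem, the inscribed angle for a central angle of 90° should be 90° / 2 = 45°.
The given inscribed angle is 67°, which does not equal 45°.
Therefore, no, they do not correspond to the same arc.

No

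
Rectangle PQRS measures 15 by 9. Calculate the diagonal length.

Using the Pythagorean theorem:
d² = 15² + 9² = 225 + 81 = 306
d = sqrt(306) = 3*sqrt(34)

3*sqrt(34)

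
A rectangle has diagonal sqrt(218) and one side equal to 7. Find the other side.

Using the Pythagorean theorem: d^2 = a^2 + b^2
b^2 = d^2 - a^2
b^2 = 218 - 49
b^2 = 169
b = sqrt(169) = 13

13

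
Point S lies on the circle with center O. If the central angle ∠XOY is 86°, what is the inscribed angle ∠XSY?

By the inscribed angle theorem, the inscribed angle is half the central angle.
Inscribed angle = 86° / 2 = 43°

43°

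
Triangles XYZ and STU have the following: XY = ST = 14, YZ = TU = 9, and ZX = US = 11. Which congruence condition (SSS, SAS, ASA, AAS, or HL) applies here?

The given information matches SSS: All three pairs of corresponding sides are equal (Side-Side-Side).

SSS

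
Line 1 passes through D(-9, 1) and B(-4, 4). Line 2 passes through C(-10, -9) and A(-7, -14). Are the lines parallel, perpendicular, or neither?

Slope of line 1: m1 = (4 - 1)/(-4 - -9) = 3/5 = 3/5
Slope of line 2: m2 = (-14 - -9)/(-7 - -10) = -5/3 = -5/3
m1 * m2 = (3/5) * (-5/3) = -1 = -1, so the lines are perpendicular.

Perpendicular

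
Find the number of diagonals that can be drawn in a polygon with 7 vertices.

The number of diagonals in an n-gon is n(n - 3)/2.
For n = 7: 7(7 - 3)/2 = 7 × 4 / 2 = 14.

14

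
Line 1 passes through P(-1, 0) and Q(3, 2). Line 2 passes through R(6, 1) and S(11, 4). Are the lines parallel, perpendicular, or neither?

Slope of line 1: m1 = (2 - 0)/(3 - -1) = 2/4 = 1/2
Slope of line 2: m2 = (4 - 1)/(11 - 6) = 3/5 = 3/5
For parallel lines we need equal slopes: 1/2 != 3/5.
For perpendicular lines we need m1*m2 = -1: (1/2)(3/5) = 3/10 != -1.
Since neither condition holds, the lines are neither parallel nor perpendicular.

Neither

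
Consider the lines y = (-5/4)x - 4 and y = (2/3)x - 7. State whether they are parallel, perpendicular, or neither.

Slope of line 1: m1 = -5/4
Slope of line 2: m2 = 2/3
m1 != m2 (-5/4 != 2/3), so not parallel.
m1 * m2 = (-5/4) * (2/3) = -5/6 != -1, so not perpendicular.
The lines are neither parallel nor perpendicular.

Neither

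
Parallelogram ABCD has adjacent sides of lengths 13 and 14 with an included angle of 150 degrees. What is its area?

Area = 13 * 14 * sin(150°) = 182 * 1/2 = 91

91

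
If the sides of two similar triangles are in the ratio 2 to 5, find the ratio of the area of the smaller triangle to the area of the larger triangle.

The ratio of areas of similar triangles equals the square of the side ratio.
Side ratio = 2:5
Area ratio = (2/5)^2 = 4/25 = 4:25

4:25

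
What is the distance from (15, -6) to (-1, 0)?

d = sqrt((-16)^2 + (6)^2) = sqrt(292) = 2*sqrt(73)

2*sqrt(73)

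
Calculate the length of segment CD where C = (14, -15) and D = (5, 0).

The horizontal distance is |5 - 14| = 9 and the vertical distance is |0 - -15| = 15.
By the Pythagorean theorem, d = sqrt(9^2 + 15^2) = sqrt(306) = 3*sqrt(34).

3*sqrt(34)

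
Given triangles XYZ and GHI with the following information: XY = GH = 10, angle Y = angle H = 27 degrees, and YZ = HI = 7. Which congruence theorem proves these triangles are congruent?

Consider the given information: XY = GH = 10, angle Y = angle H = 27 degrees, and YZ = HI = 7
This is not SSS or ASA: SSS requires all three pairs of sides, but we don't have that. ASA requires two angles and the side between them.
The correct criterion is SAS. Two pairs of corresponding sides and the included angle are equal (Side-Angle-Side).

SAS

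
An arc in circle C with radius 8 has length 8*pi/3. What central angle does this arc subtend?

θ = 360 × 8*pi/3 / (2π × 8) = 60° (rearranging arc length formula).

60°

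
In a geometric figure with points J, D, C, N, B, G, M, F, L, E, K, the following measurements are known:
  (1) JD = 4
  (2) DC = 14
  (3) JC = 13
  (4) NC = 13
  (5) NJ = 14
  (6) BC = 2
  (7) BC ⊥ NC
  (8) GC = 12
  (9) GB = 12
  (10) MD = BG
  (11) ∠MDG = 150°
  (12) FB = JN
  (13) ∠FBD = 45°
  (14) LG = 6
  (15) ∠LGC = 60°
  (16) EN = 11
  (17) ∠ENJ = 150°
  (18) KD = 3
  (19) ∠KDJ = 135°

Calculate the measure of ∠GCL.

Step 1: By the law of cosines on triangle CGL: CL² = 12² + 6² − 2·12·6·cos(60°) = 108, so CL = 6·√3.
Step 2: By the inverse law of cosines on triangle GCL: cos(∠GCL) = (12² + (6·√3)² − 6²) / (2·12·6·√3) = 216/249.42 = 0.866, so ∠GCL = 30°.

Therefore, the measure of angle ∠GCL = 30°.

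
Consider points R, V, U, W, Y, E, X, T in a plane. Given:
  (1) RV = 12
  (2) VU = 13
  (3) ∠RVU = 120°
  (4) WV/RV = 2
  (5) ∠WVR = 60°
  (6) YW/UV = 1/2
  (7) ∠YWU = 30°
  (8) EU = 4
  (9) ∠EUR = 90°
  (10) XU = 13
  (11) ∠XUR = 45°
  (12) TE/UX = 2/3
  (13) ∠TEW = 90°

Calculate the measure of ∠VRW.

From the given relations: WV = 2·RV = 2·12 = 24.
Step 1: By the law of cosines on triangle RVW: RW² = 12² + 24² − 2·12·24·cos(60°) = 432, so RW = 12·√3.
Step 2: By the inverse law of cosines on triangle VRW: cos(∠VRW) = (12² + (12·√3)² − 24²) / (2·12·12·√3) = 0/498.83 = 0, so ∠VRW = 90°.

Therefore, the measure of angle ∠VRW = 90°.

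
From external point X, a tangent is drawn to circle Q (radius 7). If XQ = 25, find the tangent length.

tangent = √(d² - r²) = √(25² - 7²) = √(625 - 49) = √576 = 24

24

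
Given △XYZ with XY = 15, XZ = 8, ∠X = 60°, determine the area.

Area = (1/2) * XY * XZ * sin(X)
Area = (1/2) * 15 * 8 * sin(60°)
Area = (1/2) * 15 * 8 * sqrt(3)/2
Area = 30*sqrt(3)

30*sqrt(3)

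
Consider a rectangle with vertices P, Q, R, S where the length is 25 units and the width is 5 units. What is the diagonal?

Using the Pythagorean theorem:
d² = 25² + 5² = 625 + 25 = 650
d = sqrt(650) = 5*sqrt(26)

5*sqrt(26)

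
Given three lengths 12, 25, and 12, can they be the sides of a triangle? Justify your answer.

Check the triangle inequality: 12 + 12 = 24 ≤ 25.
Since the sum of two sides does not exceed the third, no triangle can be formed.

No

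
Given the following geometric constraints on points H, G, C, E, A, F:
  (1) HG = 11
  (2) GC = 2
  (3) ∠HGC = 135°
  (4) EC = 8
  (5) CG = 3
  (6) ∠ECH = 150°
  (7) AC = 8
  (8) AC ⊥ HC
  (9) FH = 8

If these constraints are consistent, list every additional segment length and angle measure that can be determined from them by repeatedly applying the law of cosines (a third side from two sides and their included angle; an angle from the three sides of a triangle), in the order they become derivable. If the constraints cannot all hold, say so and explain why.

These constraints are not satisfiable: (2) GC = 2 and (5) CG = 3 assign two different lengths to the same segment. No planar figure meets all of them, so nothing further can be derived.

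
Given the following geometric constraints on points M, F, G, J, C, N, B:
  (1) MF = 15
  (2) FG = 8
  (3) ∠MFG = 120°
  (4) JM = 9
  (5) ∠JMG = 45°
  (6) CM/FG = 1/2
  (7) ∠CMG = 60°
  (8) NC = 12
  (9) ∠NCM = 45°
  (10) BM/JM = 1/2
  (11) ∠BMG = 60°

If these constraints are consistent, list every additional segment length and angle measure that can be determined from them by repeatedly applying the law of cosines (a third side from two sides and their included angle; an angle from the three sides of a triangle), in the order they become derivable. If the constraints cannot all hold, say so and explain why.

The constraints are consistent. Derivable facts, in order:
After 1 step:
- MG ≈ 20.22
- MN ≈ 9.6
After 2 steps:
- GB ≈ 18.39
- GC ≈ 18.55
- GJ ≈ 15.25
- ∠CMN = 117.86°
- ∠CNM = 17.14°
- ∠FGM = 39.97°
- ∠FMG = 20.03°
After 3 steps:
- ∠BGM = 12.23°
- ∠CGM = 10.76°
- ∠GBM = 107.77°
- ∠GCM = 109.24°
- ∠GJM = 110.34°
- ∠JGM = 24.66°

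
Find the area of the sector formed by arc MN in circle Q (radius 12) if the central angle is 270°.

Sector area = πr² × θ/360
= π × 12² × 3/4
= π × 144 × 3/4
= 108*pi

108*pi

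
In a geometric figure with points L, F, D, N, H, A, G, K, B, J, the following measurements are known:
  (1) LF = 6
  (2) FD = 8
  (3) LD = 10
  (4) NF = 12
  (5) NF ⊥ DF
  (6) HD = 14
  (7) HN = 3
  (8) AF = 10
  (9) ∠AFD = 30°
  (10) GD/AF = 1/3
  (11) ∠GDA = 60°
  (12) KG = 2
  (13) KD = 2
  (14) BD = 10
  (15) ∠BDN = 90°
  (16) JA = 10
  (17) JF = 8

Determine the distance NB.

Step 1: By the law of cosines on triangle DFN: DN² = 8² + 12² − 2·8·12·cos(90°) = 208, so DN = 4·√13.
Step 2: By the law of cosines on triangle NDB: NB² = (4·√13)² + 10² − 2·4·√13·10·cos(90°) = 308, so NB = 2·√77.

Therefore, the length of NB = 2·√77.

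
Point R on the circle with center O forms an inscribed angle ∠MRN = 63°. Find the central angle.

The inscribed angle theorem states that a central angle is always twice any inscribed angle that subtends the same arc.
Since the inscribed angle is 63°, the central angle = 2 × 63° = 126°.

126°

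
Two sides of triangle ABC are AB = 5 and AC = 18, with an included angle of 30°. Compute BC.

When two sides and the included angle are known, the law of cosines gives the third side.
c^2 = a^2 + b^2 - 2ab cos(C) generalizes the Pythagorean theorem to non-right triangles.
Here: BC^2 = 25 + 324 - 180*(sqrt(3)/2) = 349 - 90*sqrt(3)
BC = sqrt(349 - 90*sqrt(3))

sqrt(349 - 90*sqrt(3))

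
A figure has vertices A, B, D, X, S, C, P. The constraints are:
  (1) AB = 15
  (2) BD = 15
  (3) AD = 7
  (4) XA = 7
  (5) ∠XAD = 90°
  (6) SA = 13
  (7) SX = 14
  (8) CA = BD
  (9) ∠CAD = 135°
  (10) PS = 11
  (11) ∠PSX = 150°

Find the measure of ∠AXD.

Step 1: By the law of cosines on triangle XAD: XD² = 7² + 7² − 2·7·7·cos(90°) = 98, so XD = 7·√2.
Step 2: By the inverse law of cosines on triangle AXD: cos(∠AXD) = (7² + (7·√2)² − 7²) / (2·7·7·√2) = 98/138.59 = 0.7071, so ∠AXD = 45°.

Therefore, the measure of angle ∠AXD = 45°.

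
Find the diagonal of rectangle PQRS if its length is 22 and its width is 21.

d = sqrt(22^2 + 21^2) = sqrt(925) = 5*sqrt(37)

5*sqrt(37)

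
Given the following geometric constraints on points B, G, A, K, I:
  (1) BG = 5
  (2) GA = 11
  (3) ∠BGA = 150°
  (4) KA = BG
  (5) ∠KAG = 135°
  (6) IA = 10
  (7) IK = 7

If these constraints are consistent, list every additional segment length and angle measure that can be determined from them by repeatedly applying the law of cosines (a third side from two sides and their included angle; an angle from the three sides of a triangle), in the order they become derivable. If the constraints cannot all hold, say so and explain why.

The constraints are consistent. Derivable facts, in order:
After 1 step:
- BA ≈ 15.53
- GK ≈ 14.96
- ∠AIK = 27.66°
- ∠AKI = 111.8°
- ∠IAK = 40.54°
After 2 steps:
- ∠ABG = 20.74°
- ∠AGK = 13.67°
- ∠AKG = 31.33°
- ∠BAG = 9.26°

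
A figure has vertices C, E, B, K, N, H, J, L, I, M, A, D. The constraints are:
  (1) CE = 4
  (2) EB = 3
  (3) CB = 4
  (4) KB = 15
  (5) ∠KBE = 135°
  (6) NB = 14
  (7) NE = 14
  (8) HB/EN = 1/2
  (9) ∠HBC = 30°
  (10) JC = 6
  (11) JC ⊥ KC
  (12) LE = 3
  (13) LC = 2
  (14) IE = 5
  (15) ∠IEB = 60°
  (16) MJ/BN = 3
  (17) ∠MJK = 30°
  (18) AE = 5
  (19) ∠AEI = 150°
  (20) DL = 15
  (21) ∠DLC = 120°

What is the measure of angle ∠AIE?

Step 1: By the law of cosines on triangle IEA: IA² = 5² + 5² − 2·5·5·cos(150°) = 93.3, so IA ≈ 9.66.
Step 2: By the inverse law of cosines on triangle AIE: cos(∠AIE) = (9.66² + 5² − 5²) / (2·9.66·5) = 93.3/96.59 = 0.9659, so ∠AIE = 15°.

Therefore, the measure of angle ∠AIE = 15°.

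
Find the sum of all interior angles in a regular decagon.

The sum of interior angles of an n-sided polygon is (n - 2) * 180.
For n = 10: (10 - 2) * 180 = 8 * 180 = 1440 degrees.

1440 degrees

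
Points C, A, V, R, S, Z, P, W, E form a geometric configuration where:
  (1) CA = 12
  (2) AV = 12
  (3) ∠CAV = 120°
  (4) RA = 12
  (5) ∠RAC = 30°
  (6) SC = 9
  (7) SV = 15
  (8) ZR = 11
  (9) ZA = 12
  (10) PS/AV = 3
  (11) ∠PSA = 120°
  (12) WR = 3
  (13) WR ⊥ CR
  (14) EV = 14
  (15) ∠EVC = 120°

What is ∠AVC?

Step 1: By the law of cosines on triangle VAC: VC² = 12² + 12² − 2·12·12·cos(120°) = 432, so VC = 12·√3.
Step 2: By the inverse law of cosines on triangle AVC: cos(∠AVC) = (12² + (12·√3)² − 12²) / (2·12·12·√3) = 432/498.83 = 0.866, so ∠AVC = 30°.

Therefore, the measure of angle ∠AVC = 30°.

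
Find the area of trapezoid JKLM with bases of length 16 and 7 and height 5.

A trapezoid's area equals the midsegment times the height.
The midsegment is (16 + 7) / 2 = 23/2.
Area = 23/2 * 5 = 115/2.

115/2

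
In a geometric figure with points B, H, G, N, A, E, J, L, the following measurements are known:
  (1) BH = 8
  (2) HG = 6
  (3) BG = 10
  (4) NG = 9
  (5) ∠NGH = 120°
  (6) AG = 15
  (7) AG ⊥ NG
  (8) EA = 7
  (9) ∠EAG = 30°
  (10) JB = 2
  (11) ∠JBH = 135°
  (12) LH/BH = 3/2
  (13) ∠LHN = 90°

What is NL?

From the given relations: LH = 3/2·BH = 3/2·8 = 12.
Step 1: By the law of cosines on triangle NGH: NH² = 9² + 6² − 2·9·6·cos(120°) = 171, so NH = 3·√19.
Step 2: By the law of cosines on triangle NHL: NL² = (3·√19)² + 12² − 2·3·√19·12·cos(90°) = 315, so NL = 3·√35.

Therefore, the length of NL = 3·√35.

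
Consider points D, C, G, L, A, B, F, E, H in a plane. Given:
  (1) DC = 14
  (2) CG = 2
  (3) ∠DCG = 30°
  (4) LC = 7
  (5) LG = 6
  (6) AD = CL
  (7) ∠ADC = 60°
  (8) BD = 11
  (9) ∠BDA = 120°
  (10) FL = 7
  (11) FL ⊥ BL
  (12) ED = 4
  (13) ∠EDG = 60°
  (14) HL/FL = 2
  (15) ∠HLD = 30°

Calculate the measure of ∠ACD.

From the given relations: AD = CL = 7.
Step 1: By the law of cosines on triangle CDA: CA² = 14² + 7² − 2·14·7·cos(60°) = 147, so CA = 7·√3.
Step 2: By the inverse law of cosines on triangle ACD: cos(∠ACD) = ((7·√3)² + 14² − 7²) / (2·7·√3·14) = 294/339.48 = 0.866, so ∠ACD = 30°.

Therefore, the measure of angle ∠ACD = 30°.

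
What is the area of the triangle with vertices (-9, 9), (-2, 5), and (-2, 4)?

The Shoelace formula computes the area from vertex coordinates by summing cross products.
For vertices (-9,9), (-2,5), (-2,4):
Signed sum = -9*5 - -2*9 + -2*4 - -2*5 + -2*9 - -9*4
= -27 + 2 + 18 = -7
Area = (1/2)|-7| = 7/2.

7/2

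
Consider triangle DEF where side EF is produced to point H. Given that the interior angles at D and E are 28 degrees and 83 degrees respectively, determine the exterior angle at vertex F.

The interior angle at F is 180 - 28 - 83 = 69 degrees.
The exterior angle and interior angle at F are supplementary:
Exterior angle = 180 - 69 = 111 degrees.

111 degrees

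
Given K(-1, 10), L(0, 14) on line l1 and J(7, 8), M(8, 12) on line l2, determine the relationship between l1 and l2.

Slope of line 1: m1 = (14 - 10)/(0 - -1) = 4/1 = 4
Slope of line 2: m2 = (12 - 8)/(8 - 7) = 4/1 = 4
Two lines are parallel if and only if they have equal slopes (or both are vertical).
Here m1 = m2 = 4, confirming the lines are parallel.

Parallel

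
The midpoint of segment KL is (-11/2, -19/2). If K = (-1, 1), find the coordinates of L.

Using the midpoint formula: M = ((x1 + x2)/2, (y1 + y2)/2)
We know M = (-11/2, -19/2) and K = (-1, 1)
For x: -11/2 = (-1 + x2)/2, so x2 = 2*-11/2 - -1 = -10
For y: -19/2 = (1 + y2)/2, so y2 = 2*-19/2 - 1 = -20
L = (-10, -20)

(-10, -20)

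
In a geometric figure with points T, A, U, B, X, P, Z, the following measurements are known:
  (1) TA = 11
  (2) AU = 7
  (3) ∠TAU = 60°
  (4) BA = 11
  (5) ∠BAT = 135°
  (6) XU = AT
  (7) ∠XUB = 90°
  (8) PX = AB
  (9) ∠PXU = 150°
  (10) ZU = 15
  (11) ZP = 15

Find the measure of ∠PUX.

From the given relations: XU = AT = 11; PX = AB = 11.
Step 1: By the law of cosines on triangle UXP: UP² = 11² + 11² − 2·11·11·cos(150°) = 451.58, so UP ≈ 21.25.
Step 2: By the inverse law of cosines on triangle PUX: cos(∠PUX) = (21.25² + 11² − 11²) / (2·21.25·11) = 451.58/467.51 = 0.9659, so ∠PUX = 15°.

Therefore, the measure of angle ∠PUX = 15°.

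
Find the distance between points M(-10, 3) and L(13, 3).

The horizontal distance is |13 - -10| = 23 and the vertical distance is |3 - 3| = 0.
By the Pythagorean theorem, d = sqrt(23^2 + 0^2) = sqrt(529) = 23.

23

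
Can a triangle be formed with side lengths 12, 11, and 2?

For three segments to close into a triangle, no single side can be as long as the other two combined.
The longest side is 12, and 2 + 11 = 13 > 12.
A triangle can be formed.

Yes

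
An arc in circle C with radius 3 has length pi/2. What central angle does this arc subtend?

The full circumference is 2πr = 6*pi.
The arc is pi/2 / 6*pi = 1/12 of the full circle.
So the central angle = 1/12 × 360° = 30°.

30°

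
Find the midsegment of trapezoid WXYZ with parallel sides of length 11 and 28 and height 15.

The midsegment of a trapezoid = (base1 + base2) / 2
midsegment = (11 + 28) / 2
midsegment = 39 / 2
midsegment = 39/2

39/2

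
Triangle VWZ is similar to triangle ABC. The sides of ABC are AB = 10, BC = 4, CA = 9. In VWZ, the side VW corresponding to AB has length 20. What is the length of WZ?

Similar triangles have proportional sides. Setting up the proportion:
VW / AB = WZ / BC
20 / 10 = WZ / 4
WZ = 4 * 20 / 10 = 8.

8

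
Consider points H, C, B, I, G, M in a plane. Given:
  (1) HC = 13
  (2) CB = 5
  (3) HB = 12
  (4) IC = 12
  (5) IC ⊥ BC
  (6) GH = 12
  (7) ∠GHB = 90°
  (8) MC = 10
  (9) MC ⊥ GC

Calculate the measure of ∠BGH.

Step 1: By the law of cosines on triangle GHB: GB² = 12² + 12² − 2·12·12·cos(90°) = 288, so GB = 12·√2.
Step 2: By the inverse law of cosines on triangle BGH: cos(∠BGH) = ((12·√2)² + 12² − 12²) / (2·12·√2·12) = 288/407.29 = 0.7071, so ∠BGH = 45°.

Therefore, the measure of angle ∠BGH = 45°.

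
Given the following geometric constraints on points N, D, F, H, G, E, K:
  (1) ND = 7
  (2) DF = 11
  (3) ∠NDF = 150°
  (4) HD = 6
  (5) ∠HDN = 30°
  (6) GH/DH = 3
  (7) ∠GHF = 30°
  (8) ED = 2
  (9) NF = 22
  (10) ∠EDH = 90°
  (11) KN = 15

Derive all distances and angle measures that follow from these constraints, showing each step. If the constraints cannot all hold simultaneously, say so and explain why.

These constraints are not satisfiable: (1), (2) and (3) already determine NF: by the law of cosines NF² = 7² + 11² − 2·7·11·cos(150°) = 303.37, so NF ≈ 17.42, which contradicts (9) NF = 22. No planar figure meets all of them, so nothing further can be derived.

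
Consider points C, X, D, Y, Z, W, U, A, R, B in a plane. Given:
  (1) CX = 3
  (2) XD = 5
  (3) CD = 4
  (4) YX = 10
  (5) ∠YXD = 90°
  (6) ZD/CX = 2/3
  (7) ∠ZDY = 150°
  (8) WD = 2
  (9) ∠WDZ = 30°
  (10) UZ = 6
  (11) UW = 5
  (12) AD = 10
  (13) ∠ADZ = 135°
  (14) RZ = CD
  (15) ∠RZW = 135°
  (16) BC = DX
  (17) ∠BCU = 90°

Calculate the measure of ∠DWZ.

From the given relations: ZD = 2/3·CX = 2/3·3 = 2.
Step 1: By the law of cosines on triangle WDZ: WZ² = 2² + 2² − 2·2·2·cos(30°) = 1.07, so WZ ≈ 1.04.
Step 2: By the inverse law of cosines on triangle DWZ: cos(∠DWZ) = (2² + 1.04² − 2²) / (2·2·1.04) = 1.07/4.14 = 0.2588, so ∠DWZ = 75°.

Therefore, the measure of angle ∠DWZ = 75°.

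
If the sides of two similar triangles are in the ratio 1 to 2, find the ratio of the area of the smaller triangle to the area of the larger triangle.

Area ratio = (side ratio)^2 = (1/2)^2 = 1:4.

1:4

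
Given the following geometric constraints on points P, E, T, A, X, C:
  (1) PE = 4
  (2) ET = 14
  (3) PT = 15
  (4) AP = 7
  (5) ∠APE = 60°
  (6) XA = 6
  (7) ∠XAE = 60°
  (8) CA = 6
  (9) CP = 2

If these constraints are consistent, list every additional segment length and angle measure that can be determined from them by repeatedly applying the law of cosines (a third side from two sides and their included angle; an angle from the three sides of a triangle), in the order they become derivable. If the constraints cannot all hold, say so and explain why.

The constraints are consistent. Derivable facts, in order:
After 1 step:
- EA = √37
- ∠ACP = 112.02°
- ∠APC = 52.62°
- ∠CAP = 15.36°
- ∠EPT = 67.98°
- ∠ETP = 15.36°
- ∠PET = 96.67°
After 2 steps:
- EX ≈ 6.04
- ∠AEP = 85.28°
- ∠EAP = 34.72°
After 3 steps:
- ∠AEX = 59.32°
- ∠AXE = 60.68°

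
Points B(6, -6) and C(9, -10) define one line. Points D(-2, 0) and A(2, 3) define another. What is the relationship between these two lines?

Slope of line 1: m1 = (-10 - -6)/(9 - 6) = -4/3 = -4/3
Slope of line 2: m2 = (3 - 0)/(2 - -2) = 3/4 = 3/4
m1 * m2 = -1, so perpendicular.

Perpendicular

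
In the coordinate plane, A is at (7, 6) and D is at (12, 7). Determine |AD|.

The horizontal distance is |12 - 7| = 5 and the vertical distance is |7 - 6| = 1.
By the Pythagorean theorem, d = sqrt(5^2 + 1^2) = sqrt(26).

sqrt(26)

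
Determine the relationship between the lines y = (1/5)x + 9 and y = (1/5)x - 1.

Slope of line 1: m1 = 1/5
Slope of line 2: m2 = 1/5
m1 = m2, so the lines are parallel.

Parallel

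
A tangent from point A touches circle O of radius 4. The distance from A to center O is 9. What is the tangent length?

The tangent, radius, and line from the external point to the center form a right triangle.
The right angle is where the tangent meets the radius.
By the Pythagorean theorem: tangent² + 4² = 9²
tangent² = 81 - 16 = 65
tangent = sqrt(65)

sqrt(65)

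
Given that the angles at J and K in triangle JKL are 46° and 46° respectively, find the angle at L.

The interior angles sum to 180°: angle L = 180 - 46 - 46 = 88°.
The triangle is acute (angles 46°, 46°, 88°).

88 degrees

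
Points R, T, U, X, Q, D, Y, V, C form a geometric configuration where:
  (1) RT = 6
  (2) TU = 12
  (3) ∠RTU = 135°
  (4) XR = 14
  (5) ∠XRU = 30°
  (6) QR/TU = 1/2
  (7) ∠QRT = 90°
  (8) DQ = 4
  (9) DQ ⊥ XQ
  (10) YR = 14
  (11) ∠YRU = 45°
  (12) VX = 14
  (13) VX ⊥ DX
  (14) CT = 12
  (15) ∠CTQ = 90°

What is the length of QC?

From the given relations: QR = 1/2·TU = 1/2·12 = 6.
Step 1: By the law of cosines on triangle QRT: QT² = 6² + 6² − 2·6·6·cos(90°) = 72, so QT = 6·√2.
Step 2: By the law of cosines on triangle QTC: QC² = (6·√2)² + 12² − 2·6·√2·12·cos(90°) = 216, so QC = 6·√6.

Therefore, the length of QC = 6·√6.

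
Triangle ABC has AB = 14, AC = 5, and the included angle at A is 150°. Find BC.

By the law of cosines: BC^2 = AB^2 + AC^2 - 2*AB*AC*cos(A)
BC^2 = 14^2 + 5^2 - 2*14*5*cos(150°)
BC^2 = 196 + 25 - 140*(-sqrt(3)/2)
BC^2 = 70*sqrt(3) + 221
BC = sqrt(70*sqrt(3) + 221)

sqrt(70*sqrt(3) + 221)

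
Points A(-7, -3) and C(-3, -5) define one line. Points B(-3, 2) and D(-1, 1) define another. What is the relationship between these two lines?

Slope of line 1: m1 = (-5 - -3)/(-3 - -7) = -2/4 = -1/2
Slope of line 2: m2 = (1 - 2)/(-1 - -3) = -1/2 = -1/2
Since m1 = m2 = -1/2, the lines are parallel.

Parallel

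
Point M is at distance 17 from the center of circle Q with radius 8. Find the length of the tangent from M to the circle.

The tangent, radius, and line from the external point to the center form a right triangle.
The right angle is where the tangent meets the radius.
By the Pythagorean theorem: tangent² + 8² = 17²
tangent² = 289 - 64 = 225
tangent = 15

15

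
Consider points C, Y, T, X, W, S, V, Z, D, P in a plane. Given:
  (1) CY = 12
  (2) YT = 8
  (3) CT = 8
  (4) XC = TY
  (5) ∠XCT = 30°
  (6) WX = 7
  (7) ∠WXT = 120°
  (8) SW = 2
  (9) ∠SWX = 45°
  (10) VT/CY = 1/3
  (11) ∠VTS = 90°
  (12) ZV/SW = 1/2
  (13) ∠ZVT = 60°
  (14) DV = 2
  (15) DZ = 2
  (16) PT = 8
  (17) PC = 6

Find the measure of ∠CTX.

From the given relations: XC = TY = 8.
Step 1: By the law of cosines on triangle TCX: TX² = 8² + 8² − 2·8·8·cos(30°) = 17.15, so TX ≈ 4.14.
Step 2: By the inverse law of cosines on triangle CTX: cos(∠CTX) = (8² + 4.14² − 8²) / (2·8·4.14) = 17.15/66.26 = 0.2588, so ∠CTX = 75°.

Therefore, the measure of angle ∠CTX = 75°.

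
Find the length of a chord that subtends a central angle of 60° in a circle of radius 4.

Chord = 2(4) sin(30°) = 4

4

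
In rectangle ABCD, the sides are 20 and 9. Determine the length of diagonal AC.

d = sqrt(20^2 + 9^2) = sqrt(481)

sqrt(481)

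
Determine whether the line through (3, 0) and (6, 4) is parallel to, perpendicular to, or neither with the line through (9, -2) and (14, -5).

Slope of line 1: m1 = (4 - 0)/(6 - 3) = 4/3 = 4/3
Slope of line 2: m2 = (-5 - -2)/(14 - 9) = -3/5 = -3/5
m1 != m2 and m1*m2 = -4/5 != -1. Neither.

Neither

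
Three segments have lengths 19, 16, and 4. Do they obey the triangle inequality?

Yes.
The triangle inequality requires that the sum of any two sides exceeds the third.
Here 4 + 16 = 20 > 19, so the condition is met.

Yes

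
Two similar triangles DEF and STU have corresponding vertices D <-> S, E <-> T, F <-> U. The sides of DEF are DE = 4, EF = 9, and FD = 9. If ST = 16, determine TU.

k = 16/4 = 4. TU = 4 * 9 = 36.

36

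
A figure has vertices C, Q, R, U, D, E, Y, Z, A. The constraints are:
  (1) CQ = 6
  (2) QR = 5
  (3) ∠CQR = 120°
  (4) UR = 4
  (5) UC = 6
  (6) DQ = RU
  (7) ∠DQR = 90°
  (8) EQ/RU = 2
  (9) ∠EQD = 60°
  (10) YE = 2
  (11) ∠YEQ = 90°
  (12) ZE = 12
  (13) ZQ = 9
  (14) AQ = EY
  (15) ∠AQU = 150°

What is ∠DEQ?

From the given relations: EQ = 2·RU = 2·4 = 8; DQ = RU = 4.
Step 1: By the law of cosines on triangle EQD: ED² = 8² + 4² − 2·8·4·cos(60°) = 48, so ED = 4·√3.
Step 2: By the inverse law of cosines on triangle DEQ: cos(∠DEQ) = ((4·√3)² + 8² − 4²) / (2·4·√3·8) = 96/110.85 = 0.866, so ∠DEQ = 30°.

Therefore, the measure of angle ∠DEQ = 30°.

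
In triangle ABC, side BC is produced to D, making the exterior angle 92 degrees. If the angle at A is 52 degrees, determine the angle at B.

By the exterior angle theorem: exterior angle = sum of remote interior angles.
92 = 52 + angle B
angle B = 92 - 52 = 40 degrees

40 degrees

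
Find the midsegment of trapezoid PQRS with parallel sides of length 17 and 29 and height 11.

midsegment = (17 + 29) / 2 = 46 / 2 = 23

23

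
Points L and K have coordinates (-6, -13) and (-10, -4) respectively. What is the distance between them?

d = sqrt((-10 - -6)^2 + (-4 - -13)^2)
d = sqrt(-4^2 + 9^2)
d = sqrt(16 + 81)
d = sqrt(97)

sqrt(97)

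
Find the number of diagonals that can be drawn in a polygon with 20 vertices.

The number of diagonals in an n-gon is n(n - 3)/2.
For n = 20: 20(20 - 3)/2 = 20 × 17 / 2 = 170.

170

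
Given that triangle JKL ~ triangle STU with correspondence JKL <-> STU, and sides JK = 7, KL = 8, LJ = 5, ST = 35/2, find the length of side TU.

k = 35/2/7 = 5/2. TU = 5/2 * 8 = 20.

20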